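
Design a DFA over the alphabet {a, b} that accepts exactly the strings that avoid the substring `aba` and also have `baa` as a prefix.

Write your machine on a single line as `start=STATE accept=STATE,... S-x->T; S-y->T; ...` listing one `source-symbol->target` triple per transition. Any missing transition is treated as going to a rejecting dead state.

start=S0; accept=S4,S5,S6; S0-a->S1; S0-b->S2; S1-a->S1; S1-b->S1; S2-a->S3; S2-b->S1; S3-a->S4; S3-b->S1; S4-a->S4; S4-b->S5; S5-a->S1; S5-b->S6; S6-a->S4; S6-b->S6

Run two small machines in parallel and take their product. The first has 4 states tracking partial matches of the forbidden pattern `aba`; the second has 5 states tracking whether the input so far still matches the prefix `baa`. A product state is a pair (one from each), accepting exactly when both do. After merging equivalent states the machine shrinks.
        a   b  
>  S0   S1  S2 
   S1   S1  S1 
   S2   S3  S1 
   S3   S4  S1 
 * S4   S4  S5 
 * S5   S1  S6 
 * S6   S4  S6 
(> = start, * = accepting)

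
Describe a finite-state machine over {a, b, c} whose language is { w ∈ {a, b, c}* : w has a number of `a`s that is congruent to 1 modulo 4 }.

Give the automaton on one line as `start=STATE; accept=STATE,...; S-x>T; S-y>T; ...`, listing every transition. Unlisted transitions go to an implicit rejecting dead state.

start=s0; accept=s1; s0-a>s1; s0-b>s0; s0-c>s0; s1-a>s2; s1-b>s1; s1-c>s1; s2-a>s3; s2-b>s2; s2-c>s2; s3-a>s0; s3-b>s3; s3-c>s3

Keep the running count of `a`s modulo 4: each `a` advances along the cycle s0 → s1 → s2 → s3 → s0 while other symbols loop. Accept at s1.
With 4 states:
        a   b   c  
>  s0   s1  s0  s0 
 * s1   s2  s1  s1 
   s2   s3  s2  s2 
   s3   s0  s3  s3 
(> = start, * = accepting)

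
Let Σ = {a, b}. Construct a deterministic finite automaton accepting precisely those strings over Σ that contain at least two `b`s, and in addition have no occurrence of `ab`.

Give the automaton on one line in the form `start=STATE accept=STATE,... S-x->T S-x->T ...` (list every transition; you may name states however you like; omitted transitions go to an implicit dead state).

Build one automaton per condition and run them in lockstep. The first has 4 states tracking the count of `b`s, saturating at 3; the second has 3 states tracking partial matches of the forbidden pattern `ab`. A product state is a pair (one from each), accepting exactly when both do. Equivalent product states are then merged.
        a   b  
>  S0   S1  S2 
   S1   S1  S1 
   S2   S1  S3 
 * S3   S4  S3 
 * S4   S4  S1 
(> = start, * = accepting)

start=S0 accept=S3,S4 S0-a->S1 S0-b->S2 S1-a->S1 S1-b->S1 S2-a->S1 S2-b->S3 S3-a->S4 S3-b->S3 S4-a->S4 S4-b->S1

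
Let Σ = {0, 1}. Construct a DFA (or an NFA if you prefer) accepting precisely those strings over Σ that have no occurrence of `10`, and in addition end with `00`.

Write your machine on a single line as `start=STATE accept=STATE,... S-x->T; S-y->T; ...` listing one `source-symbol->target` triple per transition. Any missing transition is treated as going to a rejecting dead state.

start=q0; accept=q3; q0-0->q1; q0-1->q2; q1-0->q3; q1-1->q2; q2-0->q2; q2-1->q2; q3-0->q3; q3-1->q2

Handle the two conditions separately and then intersect. One (3 states) tracks partial matches of the forbidden pattern `10`; the other (3 states) tracks how much of the suffix `00` has currently been matched. Each combined state is a pair, one component from each; accept when both components accept. Equivalent product states are then merged.
With 4 states:
        0   1  
>  q0   q1  q2 
   q1   q3  q2 
   q2   q2  q2 
 * q3   q3  q2 
(> = start, * = accepting)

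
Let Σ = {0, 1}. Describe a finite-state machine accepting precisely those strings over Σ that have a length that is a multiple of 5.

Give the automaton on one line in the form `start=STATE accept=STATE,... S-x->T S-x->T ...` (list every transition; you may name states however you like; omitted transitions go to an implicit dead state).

start=q0 accept=q0 q0-0->q1 q0-1->q1 q1-0->q2 q1-1->q2 q2-0->q3 q2-1->q3 q3-0->q4 q3-1->q4 q4-0->q0 q4-1->q0

Only the length mod 5 matters, so use a 5-cycle: from any state, every input symbol moves to the next state, wrapping q4 back to q0. Mark q0 accepting.
5 states suffice.
        0   1  
>* q0   q1  q1 
   q1   q2  q2 
   q2   q3  q3 
   q3   q4  q4 
   q4   q0  q0 
(> = start, * = accepting)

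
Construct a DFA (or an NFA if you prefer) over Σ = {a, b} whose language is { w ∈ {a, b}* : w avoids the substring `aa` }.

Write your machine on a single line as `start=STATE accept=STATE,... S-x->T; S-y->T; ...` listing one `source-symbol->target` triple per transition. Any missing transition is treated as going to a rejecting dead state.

Track partial matches of the forbidden pattern `aa`. State s2 is a dead state reached once `aa` has occurred; every other state accepts. s0 means no part of `aa` is currently matched.
A 3-state machine:
        a   b  
>* s0   s1  s0 
 * s1   s2  s0 
   s2   s2  s2 
(> = start, * = accepting)

start=s0; accept=s0,s1; s0-a->s1; s0-b->s0; s1-a->s2; s1-b->s0; s2-a->s2; s2-b->s2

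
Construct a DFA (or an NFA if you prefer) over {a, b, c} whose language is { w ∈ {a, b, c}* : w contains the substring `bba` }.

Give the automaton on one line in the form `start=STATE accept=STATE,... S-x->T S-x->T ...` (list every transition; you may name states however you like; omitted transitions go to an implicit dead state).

States q0..q2 record the length of the longest prefix of `bba` that matches the current input suffix. Reaching q3 means `bba` has been seen, and we stay there forever. Accept from q3.
A 4-state machine:
        a   b   c  
>  q0   q0  q1  q0 
   q1   q0  q2  q0 
   q2   q3  q2  q0 
 * q3   q3  q3  q3 
(> = start, * = accepting)

start=q0 accept=q3 q0-a->q0 q0-b->q1 q0-c->q0 q1-a->q0 q1-b->q2 q1-c->q0 q2-a->q3 q2-b->q2 q2-c->q0 q3-a->q3 q3-b->q3 q3-c->q3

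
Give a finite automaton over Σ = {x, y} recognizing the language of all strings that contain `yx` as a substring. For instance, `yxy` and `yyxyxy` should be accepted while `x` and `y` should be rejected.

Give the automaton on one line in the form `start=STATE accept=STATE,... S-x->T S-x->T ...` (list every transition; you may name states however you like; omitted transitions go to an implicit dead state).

States q0..q1 record the length of the longest prefix of `yx` that matches the current input suffix. Reaching q2 means `yx` has been seen, and we stay there forever. Accept from q2.
A 3-state machine:
        x   y  
>  q0   q0  q1 
   q1   q2  q1 
 * q2   q2  q2 
(> = start, * = accepting)

start=q0 accept=q2 q0-x->q0 q0-y->q1 q1-x->q2 q1-y->q1 q2-x->q2 q2-y->q2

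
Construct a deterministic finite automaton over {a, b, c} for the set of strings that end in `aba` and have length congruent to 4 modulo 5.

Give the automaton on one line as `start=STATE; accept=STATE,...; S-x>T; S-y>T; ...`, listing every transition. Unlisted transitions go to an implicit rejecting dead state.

start=q0; accept=q7; q0-a>q1; q0-b>q1; q0-c>q1; q1-a>q2; q1-b>q3; q1-c>q3; q2-a>q4; q2-b>q5; q2-c>q4; q3-a>q4; q3-b>q4; q3-c>q4; q4-a>q6; q4-b>q6; q4-c>q6; q5-a>q7; q5-b>q6; q5-c>q6; q6-a>q0; q6-b>q0; q6-c>q0; q7-a>q0; q7-b>q0; q7-c>q0

Handle the two conditions separately and then intersect. One (4 states) tracks how much of the suffix `aba` has currently been matched; the other (5 states) tracks the input length modulo 5. Each combined state is a pair, one component from each; accept when both components accept. Equivalent product states are then merged.
        a   b   c  
>  q0   q1  q1  q1 
   q1   q2  q3  q3 
   q2   q4  q5  q4 
   q3   q4  q4  q4 
   q4   q6  q6  q6 
   q5   q7  q6  q6 
   q6   q0  q0  q0 
 * q7   q0  q0  q0 
(> = start, * = accepting)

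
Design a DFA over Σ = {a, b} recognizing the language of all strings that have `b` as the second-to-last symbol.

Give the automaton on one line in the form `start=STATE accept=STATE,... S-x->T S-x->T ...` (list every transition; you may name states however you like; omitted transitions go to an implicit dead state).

start=q0 accept=q5,q6 q0-a->q1 q0-b->q2 q1-a->q3 q1-b->q4 q2-a->q5 q2-b->q6 q3-a->q3 q3-b->q4 q4-a->q5 q4-b->q6 q5-a->q3 q5-b->q4 q6-a->q5 q6-b->q6

A DFA must remember the last 2 symbols (since which symbol is second-to-last isn't known until the input ends). Use one state per possible window of the last ≤2 symbols; accept from those whose window starts with `b`.
7 states suffice.
        a   b  
>  q0   q1  q2 
   q1   q3  q4 
   q2   q5  q6 
   q3   q3  q4 
   q4   q5  q6 
 * q5   q3  q4 
 * q6   q5  q6 
(> = start, * = accepting)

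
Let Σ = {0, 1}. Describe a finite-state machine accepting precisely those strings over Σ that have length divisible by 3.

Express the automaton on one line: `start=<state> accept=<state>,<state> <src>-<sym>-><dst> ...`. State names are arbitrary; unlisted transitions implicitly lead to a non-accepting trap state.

start=S0 accept=S0 S0-0->S1 S0-1->S1 S1-0->S2 S1-1->S2 S2-0->S0 S2-1->S0

Only the length mod 3 matters, so use a 3-cycle: from any state, every input symbol moves to the next state, wrapping S2 back to S0. Mark S0 accepting.
A 3-state machine:
        0   1  
>* S0   S1  S1 
   S1   S2  S2 
   S2   S0  S0 
(> = start, * = accepting)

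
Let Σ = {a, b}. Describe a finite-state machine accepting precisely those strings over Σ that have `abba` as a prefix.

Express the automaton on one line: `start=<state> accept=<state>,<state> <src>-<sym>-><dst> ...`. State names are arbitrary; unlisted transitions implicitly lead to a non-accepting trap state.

Walk along `abba` while the input agrees: from q0 take `a` to q1, and so on. Any deviation drops to the rejecting sink q5. Once q4 is reached the prefix is confirmed and every continuation is accepted.
A 6-state machine:
        a   b  
>  q0   q1  q5 
   q1   q5  q2 
   q2   q5  q3 
   q3   q4  q5 
 * q4   q4  q4 
   q5   q5  q5 
(> = start, * = accepting)

start=q0 accept=q4 q0-a->q1 q0-b->q5 q1-a->q5 q1-b->q2 q2-a->q5 q2-b->q3 q3-a->q4 q3-b->q5 q4-a->q4 q4-b->q4 q5-a->q5 q5-b->q5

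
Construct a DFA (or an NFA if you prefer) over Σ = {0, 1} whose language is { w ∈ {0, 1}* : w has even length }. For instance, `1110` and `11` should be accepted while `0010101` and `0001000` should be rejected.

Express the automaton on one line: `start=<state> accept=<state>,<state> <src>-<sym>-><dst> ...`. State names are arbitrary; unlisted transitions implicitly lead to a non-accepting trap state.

start=S0 accept=S0 S0-0->S1 S0-1->S1 S1-0->S0 S1-1->S0

Count input length modulo 2: every symbol advances one step around the cycle S0 → S1 → S0. Accept at S0.
        0   1  
>* S0   S1  S1 
   S1   S0  S0 
(> = start, * = accepting)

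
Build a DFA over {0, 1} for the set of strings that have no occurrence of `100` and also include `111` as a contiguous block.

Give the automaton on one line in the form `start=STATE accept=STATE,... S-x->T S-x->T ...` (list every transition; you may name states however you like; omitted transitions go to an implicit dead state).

start=s0 accept=s5,s6 s0-0->s0 s0-1->s1 s1-0->s2 s1-1->s3 s2-0->s4 s2-1->s1 s3-0->s2 s3-1->s5 s4-0->s4 s4-1->s4 s5-0->s6 s5-1->s5 s6-0->s4 s6-1->s5

Build one automaton per condition and run them in lockstep. The first has 4 states tracking partial matches of the forbidden pattern `100`; the second has 4 states tracking whether and how much of `111` has been seen. A product state is a pair (one from each), accepting exactly when both do. After merging equivalent states the machine shrinks.
A 7-state machine:
        0   1  
>  s0   s0  s1 
   s1   s2  s3 
   s2   s4  s1 
   s3   s2  s5 
   s4   s4  s4 
 * s5   s6  s5 
 * s6   s4  s5 
(> = start, * = accepting)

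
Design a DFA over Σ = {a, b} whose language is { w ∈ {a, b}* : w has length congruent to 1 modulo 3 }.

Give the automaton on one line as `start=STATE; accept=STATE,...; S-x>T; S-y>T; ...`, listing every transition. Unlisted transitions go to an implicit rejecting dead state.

Count input length modulo 3: every symbol advances one step around the cycle q0 → q1 → q2 → q0. Accept at q1.
With 3 states:
        a   b  
>  q0   q1  q1 
 * q1   q2  q2 
   q2   q0  q0 
(> = start, * = accepting)

start=q0; accept=q1; q0-a>q1; q0-b>q1; q1-a>q2; q1-b>q2; q2-a>q0; q2-b>q0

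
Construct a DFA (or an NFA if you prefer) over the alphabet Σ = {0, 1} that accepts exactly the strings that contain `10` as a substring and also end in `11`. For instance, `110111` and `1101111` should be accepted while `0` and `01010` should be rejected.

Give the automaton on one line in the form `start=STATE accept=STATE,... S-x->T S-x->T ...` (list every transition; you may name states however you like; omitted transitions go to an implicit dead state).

start=s0 accept=s4 s0-0->s0 s0-1->s1 s1-0->s2 s1-1->s1 s2-0->s2 s2-1->s3 s3-0->s2 s3-1->s4 s4-0->s2 s4-1->s4

Run two small machines in parallel and take their product. One (3 states) tracks whether and how much of `10` has been seen; the other (3 states) tracks how much of the suffix `11` has currently been matched. Each combined state is a pair, one component from each; accept when both components accept. Minimizing collapses redundant product states.
A 5-state machine:
        0   1  
>  s0   s0  s1 
   s1   s2  s1 
   s2   s2  s3 
   s3   s2  s4 
 * s4   s2  s4 
(> = start, * = accepting)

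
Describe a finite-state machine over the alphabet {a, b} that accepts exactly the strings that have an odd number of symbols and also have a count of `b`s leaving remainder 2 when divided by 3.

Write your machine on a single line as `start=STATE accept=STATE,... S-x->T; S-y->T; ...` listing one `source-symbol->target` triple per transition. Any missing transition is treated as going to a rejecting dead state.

start=q0; accept=q5; q0-a->q1; q0-b->q2; q1-a->q0; q1-b->q3; q2-a->q3; q2-b->q4; q3-a->q2; q3-b->q5; q4-a->q5; q4-b->q1; q5-a->q4; q5-b->q0

Build one automaton per condition and run them in lockstep. One (2 states) tracks the input length modulo 2; the other (3 states) tracks the count of `b`s modulo 3. Each combined state is a pair, one component from each; accept when both components accept.
With 6 states:
        a   b  
>  q0   q1  q2 
   q1   q0  q3 
   q2   q3  q4 
   q3   q2  q5 
   q4   q5  q1 
 * q5   q4  q0 
(> = start, * = accepting)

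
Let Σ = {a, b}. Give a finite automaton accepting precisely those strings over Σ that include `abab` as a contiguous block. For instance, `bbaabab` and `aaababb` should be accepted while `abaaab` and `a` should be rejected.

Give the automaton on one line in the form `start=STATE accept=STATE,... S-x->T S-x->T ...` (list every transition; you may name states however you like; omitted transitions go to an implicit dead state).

States q0..q3 record the length of the longest prefix of `abab` that matches the current input suffix. Reaching q4 means `abab` has been seen, and we stay there forever. Accept from q4.
        a   b  
>  q0   q1  q0 
   q1   q1  q2 
   q2   q3  q0 
   q3   q1  q4 
 * q4   q4  q4 
(> = start, * = accepting)

start=q0 accept=q4 q0-a->q1 q0-b->q0 q1-a->q1 q1-b->q2 q2-a->q3 q2-b->q0 q3-a->q1 q3-b->q4 q4-a->q4 q4-b->q4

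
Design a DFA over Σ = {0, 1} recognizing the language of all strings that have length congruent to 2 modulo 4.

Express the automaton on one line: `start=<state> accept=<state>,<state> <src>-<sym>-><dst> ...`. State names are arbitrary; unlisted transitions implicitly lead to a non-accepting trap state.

start=q0 accept=q2 q0-0->q1 q0-1->q1 q1-0->q2 q1-1->q2 q2-0->q3 q2-1->q3 q3-0->q0 q3-1->q0

Only the length mod 4 matters, so use a 4-cycle: from any state, every input symbol moves to the next state, wrapping q3 back to q0. Mark q2 accepting.
A 4-state machine:
        0   1  
>  q0   q1  q1 
   q1   q2  q2 
 * q2   q3  q3 
   q3   q0  q0 
(> = start, * = accepting)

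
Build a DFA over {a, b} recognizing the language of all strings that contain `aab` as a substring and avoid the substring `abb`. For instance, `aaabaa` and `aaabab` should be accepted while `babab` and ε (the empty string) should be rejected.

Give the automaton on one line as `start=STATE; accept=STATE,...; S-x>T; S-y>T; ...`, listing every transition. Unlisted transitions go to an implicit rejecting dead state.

Handle the two conditions separately and then intersect. One (4 states) tracks whether and how much of `aab` has been seen; the other (4 states) tracks partial matches of the forbidden pattern `abb`. Each combined state is a pair, one component from each; accept when both components accept. Minimizing collapses redundant product states.
With 7 states:
        a   b  
>  q0   q1  q0 
   q1   q2  q3 
   q2   q2  q4 
   q3   q1  q5 
 * q4   q6  q5 
   q5   q5  q5 
 * q6   q6  q4 
(> = start, * = accepting)

start=q0; accept=q4,q6; q0-a>q1; q0-b>q0; q1-a>q2; q1-b>q3; q2-a>q2; q2-b>q4; q3-a>q1; q3-b>q5; q4-a>q6; q4-b>q5; q5-a>q5; q5-b>q5; q6-a>q6; q6-b>q4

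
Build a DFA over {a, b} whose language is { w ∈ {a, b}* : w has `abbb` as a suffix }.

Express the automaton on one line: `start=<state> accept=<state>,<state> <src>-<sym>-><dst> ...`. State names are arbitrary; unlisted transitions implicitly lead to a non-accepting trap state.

start=q0 accept=q4 q0-a->q1 q0-b->q0 q1-a->q1 q1-b->q2 q2-a->q1 q2-b->q3 q3-a->q1 q3-b->q4 q4-a->q1 q4-b->q0

Remember how much of `abbb` the current input suffix matches. State q0 means no match yet; q1 means the last symbol is `a`; q2 means the last 2 symbols are `ab`; q3 means the last 3 symbols are `abb`; q4 means the last 4 symbols are `abbb`. Only q4 accepts. On a mismatch, fall back to the longest proper suffix that is still a prefix of `abbb`.
With 5 states:
        a   b  
>  q0   q1  q0 
   q1   q1  q2 
   q2   q1  q3 
   q3   q1  q4 
 * q4   q1  q0 
(> = start, * = accepting)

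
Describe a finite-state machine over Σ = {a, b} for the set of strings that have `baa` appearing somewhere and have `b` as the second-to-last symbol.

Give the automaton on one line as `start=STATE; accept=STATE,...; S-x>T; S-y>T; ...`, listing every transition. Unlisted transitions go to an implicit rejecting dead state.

Run two small machines in parallel and take their product. One (4 states) tracks whether and how much of `baa` has been seen; the other (7 states) tracks the last 2 symbols read. Each combined state is a pair, one component from each; accept when both components accept. After merging equivalent states the machine shrinks.
        a   b  
>  S0   S0  S1 
   S1   S2  S1 
   S2   S3  S1 
   S3   S3  S4 
   S4   S5  S6 
 * S5   S3  S4 
 * S6   S5  S6 
(> = start, * = accepting)

start=S0; accept=S5,S6; S0-a>S0; S0-b>S1; S1-a>S2; S1-b>S1; S2-a>S3; S2-b>S1; S3-a>S3; S3-b>S4; S4-a>S5; S4-b>S6; S5-a>S3; S5-b>S4; S6-a>S5; S6-b>S6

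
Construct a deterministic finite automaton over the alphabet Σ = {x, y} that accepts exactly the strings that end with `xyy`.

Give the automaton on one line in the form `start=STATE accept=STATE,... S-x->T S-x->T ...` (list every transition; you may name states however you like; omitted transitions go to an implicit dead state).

Remember how much of `xyy` the current input suffix matches. State q0 means no match yet; q1 means the last symbol is `x`; q2 means the last 2 symbols are `xy`; q3 means the last 3 symbols are `xyy`. Only q3 accepts. On a mismatch, fall back to the longest proper suffix that is still a prefix of `xyy`.
With 4 states:
        x   y  
>  q0   q1  q0 
   q1   q1  q2 
   q2   q1  q3 
 * q3   q1  q0 
(> = start, * = accepting)

start=q0 accept=q3 q0-x->q1 q0-y->q0 q1-x->q1 q1-y->q2 q2-x->q1 q2-y->q3 q3-x->q1 q3-y->q0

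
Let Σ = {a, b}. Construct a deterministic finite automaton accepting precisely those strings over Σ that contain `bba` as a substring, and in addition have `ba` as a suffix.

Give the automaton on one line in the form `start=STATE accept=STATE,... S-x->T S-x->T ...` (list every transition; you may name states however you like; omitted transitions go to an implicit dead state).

Build one automaton per condition and run them in lockstep. One (4 states) tracks whether and how much of `bba` has been seen; the other (3 states) tracks how much of the suffix `ba` has currently been matched. Each combined state is a pair, one component from each; accept when both components accept.
With 7 states:
        a   b  
>  q0   q0  q1 
   q1   q2  q3 
   q2   q0  q1 
   q3   q4  q3 
 * q4   q5  q6 
   q5   q5  q6 
   q6   q4  q6 
(> = start, * = accepting)

start=q0 accept=q4 q0-a->q0 q0-b->q1 q1-a->q2 q1-b->q3 q2-a->q0 q2-b->q1 q3-a->q4 q3-b->q3 q4-a->q5 q4-b->q6 q5-a->q5 q5-b->q6 q6-a->q4 q6-b->q6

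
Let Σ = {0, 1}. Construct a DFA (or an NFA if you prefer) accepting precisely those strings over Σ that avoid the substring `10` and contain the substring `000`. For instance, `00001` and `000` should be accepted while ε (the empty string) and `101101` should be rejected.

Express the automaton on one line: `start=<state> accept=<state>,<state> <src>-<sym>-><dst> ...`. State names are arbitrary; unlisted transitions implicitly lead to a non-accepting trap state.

start=q0 accept=q5,q8 q0-0->q1 q0-1->q2 q1-0->q3 q1-1->q2 q2-0->q4 q2-1->q2 q3-0->q5 q3-1->q2 q4-0->q6 q4-1->q7 q5-0->q5 q5-1->q8 q6-0->q9 q6-1->q7 q7-0->q4 q7-1->q7 q8-0->q9 q8-1->q8 q9-0->q9 q9-1->q9

Run two small machines in parallel and take their product. The first has 3 states tracking partial matches of the forbidden pattern `10`; the second has 4 states tracking whether and how much of `000` has been seen. A product state is a pair (one from each), accepting exactly when both do.
10 states suffice.
        0   1  
>  q0   q1  q2 
   q1   q3  q2 
   q2   q4  q2 
   q3   q5  q2 
   q4   q6  q7 
 * q5   q5  q8 
   q6   q9  q7 
   q7   q4  q7 
 * q8   q9  q8 
   q9   q9  q9 
(> = start, * = accepting)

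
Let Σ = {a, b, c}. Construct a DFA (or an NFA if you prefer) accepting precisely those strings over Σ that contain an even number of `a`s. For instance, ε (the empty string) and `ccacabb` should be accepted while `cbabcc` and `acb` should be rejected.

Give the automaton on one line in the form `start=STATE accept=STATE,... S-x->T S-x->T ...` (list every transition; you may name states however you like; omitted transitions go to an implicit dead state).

start=S0 accept=S0 S0-a->S1 S0-b->S0 S0-c->S0 S1-a->S0 S1-b->S1 S1-c->S1

The only thing that matters is how many `a`s have appeared, reduced mod 2. Use one state per residue: S0 for 0, …, S1 for 1. Reading `a` moves to the next residue; anything else stays put. S0 is accepting.
2 states suffice.
        a   b   c  
>* S0   S1  S0  S0 
   S1   S0  S1  S1 
(> = start, * = accepting)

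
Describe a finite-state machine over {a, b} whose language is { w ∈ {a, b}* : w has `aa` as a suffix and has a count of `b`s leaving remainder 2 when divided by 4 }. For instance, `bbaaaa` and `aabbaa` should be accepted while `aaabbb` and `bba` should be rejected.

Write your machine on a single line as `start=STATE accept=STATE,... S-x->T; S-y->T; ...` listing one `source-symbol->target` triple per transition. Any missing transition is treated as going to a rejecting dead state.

Build one automaton per condition and run them in lockstep. One (3 states) tracks how much of the suffix `aa` has currently been matched; the other (4 states) tracks the count of `b`s modulo 4. Each combined state is a pair, one component from each; accept when both components accept. After merging equivalent states the machine shrinks.
With 6 states:
        a   b  
>  S0   S0  S1 
   S1   S1  S2 
   S2   S3  S4 
   S3   S5  S4 
   S4   S4  S0 
 * S5   S5  S4 
(> = start, * = accepting)

start=S0; accept=S5; S0-a->S0; S0-b->S1; S1-a->S1; S1-b->S2; S2-a->S3; S2-b->S4; S3-a->S5; S3-b->S4; S4-a->S4; S4-b->S0; S5-a->S5; S5-b->S4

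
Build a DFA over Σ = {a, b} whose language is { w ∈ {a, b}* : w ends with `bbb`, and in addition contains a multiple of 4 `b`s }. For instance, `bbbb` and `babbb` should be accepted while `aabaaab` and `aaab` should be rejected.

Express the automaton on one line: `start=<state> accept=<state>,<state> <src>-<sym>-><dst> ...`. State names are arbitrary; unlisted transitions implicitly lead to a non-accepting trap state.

Build one automaton per condition and run them in lockstep. The first has 4 states tracking how much of the suffix `bbb` has currently been matched; the second has 4 states tracking the count of `b`s modulo 4. A product state is a pair (one from each), accepting exactly when both do.
16 states suffice.
          a    b  
>  q0     q0   q1 
   q1     q2   q3 
   q2     q2   q4 
   q3     q5   q6 
   q4     q5   q7 
   q5     q5   q8 
   q6     q9  q10 
   q7     q9  q10 
   q8     q9  q11 
   q9     q9  q12 
 * q10    q0  q13 
   q11    q0  q13 
   q12    q0  q14 
   q13    q2  q15 
   q14    q2  q15 
   q15    q5   q6 
(> = start, * = accepting)

start=q0 accept=q10 q0-a->q0 q0-b->q1 q1-a->q2 q1-b->q3 q2-a->q2 q2-b->q4 q3-a->q5 q3-b->q6 q4-a->q5 q4-b->q7 q5-a->q5 q5-b->q8 q6-a->q9 q6-b->q10 q7-a->q9 q7-b->q10 q8-a->q9 q8-b->q11 q9-a->q9 q9-b->q12 q10-a->q0 q10-b->q13 q11-a->q0 q11-b->q13 q12-a->q0 q12-b->q14 q13-a->q2 q13-b->q15 q14-a->q2 q14-b->q15 q15-a->q5 q15-b->q6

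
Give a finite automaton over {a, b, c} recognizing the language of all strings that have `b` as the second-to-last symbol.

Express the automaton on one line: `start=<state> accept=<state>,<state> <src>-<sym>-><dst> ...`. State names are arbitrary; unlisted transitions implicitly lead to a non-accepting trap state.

start=S0 accept=S7,S8,S9 S0-a->S1 S0-b->S2 S0-c->S3 S1-a->S4 S1-b->S5 S1-c->S6 S2-a->S7 S2-b->S8 S2-c->S9 S3-a->S10 S3-b->S11 S3-c->S12 S4-a->S4 S4-b->S5 S4-c->S6 S5-a->S7 S5-b->S8 S5-c->S9 S6-a->S10 S6-b->S11 S6-c->S12 S7-a->S4 S7-b->S5 S7-c->S6 S8-a->S7 S8-b->S8 S8-c->S9 S9-a->S10 S9-b->S11 S9-c->S12 S10-a->S4 S10-b->S5 S10-c->S6 S11-a->S7 S11-b->S8 S11-c->S9 S12-a->S10 S12-b->S11 S12-c->S12

A DFA must remember the last 2 symbols (since which symbol is second-to-last isn't known until the input ends). Use one state per possible window of the last ≤2 symbols; accept from those whose window starts with `b`.
13 states suffice.
          a    b    c  
>  S0     S1   S2   S3 
   S1     S4   S5   S6 
   S2     S7   S8   S9 
   S3    S10  S11  S12 
   S4     S4   S5   S6 
   S5     S7   S8   S9 
   S6    S10  S11  S12 
 * S7     S4   S5   S6 
 * S8     S7   S8   S9 
 * S9    S10  S11  S12 
   S10    S4   S5   S6 
   S11    S7   S8   S9 
   S12   S10  S11  S12 
(> = start, * = accepting)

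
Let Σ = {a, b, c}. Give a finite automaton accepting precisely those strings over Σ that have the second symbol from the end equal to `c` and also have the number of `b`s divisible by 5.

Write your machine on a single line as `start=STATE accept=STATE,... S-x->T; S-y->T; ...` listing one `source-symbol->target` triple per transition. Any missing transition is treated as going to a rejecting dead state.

start=q0; accept=q4,q5; q0-a->q0; q0-b->q1; q0-c->q2; q1-a->q1; q1-b->q3; q1-c->q1; q2-a->q4; q2-b->q1; q2-c->q5; q3-a->q3; q3-b->q6; q3-c->q3; q4-a->q0; q4-b->q1; q4-c->q2; q5-a->q4; q5-b->q1; q5-c->q5; q6-a->q6; q6-b->q7; q6-c->q6; q7-a->q7; q7-b->q0; q7-c->q8; q8-a->q7; q8-b->q4; q8-c->q8

Handle the two conditions separately and then intersect. The first has 13 states tracking the last 2 symbols read; the second has 5 states tracking the count of `b`s modulo 5. A product state is a pair (one from each), accepting exactly when both do. Equivalent product states are then merged.
        a   b   c  
>  q0   q0  q1  q2 
   q1   q1  q3  q1 
   q2   q4  q1  q5 
   q3   q3  q6  q3 
 * q4   q0  q1  q2 
 * q5   q4  q1  q5 
   q6   q6  q7  q6 
   q7   q7  q0  q8 
   q8   q7  q4  q8 
(> = start, * = accepting)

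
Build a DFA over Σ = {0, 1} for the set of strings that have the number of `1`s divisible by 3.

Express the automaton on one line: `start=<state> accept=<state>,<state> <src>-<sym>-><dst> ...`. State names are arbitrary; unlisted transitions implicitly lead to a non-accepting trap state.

start=q0 accept=q0 q0-0->q0 q0-1->q1 q1-0->q1 q1-1->q2 q2-0->q2 q2-1->q0

Keep the running count of `1`s modulo 3: each `1` advances along the cycle q0 → q1 → q2 → q0 while other symbols loop. Accept at q0.
        0   1  
>* q0   q0  q1 
   q1   q1  q2 
   q2   q2  q0 
(> = start, * = accepting)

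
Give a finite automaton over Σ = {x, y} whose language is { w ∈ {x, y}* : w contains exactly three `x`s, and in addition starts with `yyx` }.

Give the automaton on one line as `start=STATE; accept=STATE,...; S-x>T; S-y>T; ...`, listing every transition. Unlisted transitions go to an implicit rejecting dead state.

start=A; accept=G; A-x>B; A-y>C; B-x>B; B-y>B; C-x>B; C-y>D; D-x>E; D-y>B; E-x>F; E-y>E; F-x>G; F-y>F; G-x>B; G-y>G

Handle the two conditions separately and then intersect. One (5 states) tracks the count of `x`s, saturating at 4; the other (5 states) tracks whether the input so far still matches the prefix `yyx`. Each combined state is a pair, one component from each; accept when both components accept. Equivalent product states are then merged.
With 7 states:
       x  y 
>  A   B  C 
   B   B  B 
   C   B  D 
   D   E  B 
   E   F  E 
   F   G  F 
 * G   B  G 
(> = start, * = accepting)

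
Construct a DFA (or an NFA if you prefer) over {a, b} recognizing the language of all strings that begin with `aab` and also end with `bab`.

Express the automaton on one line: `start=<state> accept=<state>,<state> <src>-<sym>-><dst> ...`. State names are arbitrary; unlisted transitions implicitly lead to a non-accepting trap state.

start=q0 accept=q7 q0-a->q1 q0-b->q2 q1-a->q3 q1-b->q2 q2-a->q2 q2-b->q2 q3-a->q2 q3-b->q4 q4-a->q5 q4-b->q4 q5-a->q6 q5-b->q7 q6-a->q6 q6-b->q4 q7-a->q5 q7-b->q4

Run two small machines in parallel and take their product. The first has 5 states tracking whether the input so far still matches the prefix `aab`; the second has 4 states tracking how much of the suffix `bab` has currently been matched. A product state is a pair (one from each), accepting exactly when both do. Minimizing collapses redundant product states.
8 states suffice.
        a   b  
>  q0   q1  q2 
   q1   q3  q2 
   q2   q2  q2 
   q3   q2  q4 
   q4   q5  q4 
   q5   q6  q7 
   q6   q6  q4 
 * q7   q5  q4 
(> = start, * = accepting)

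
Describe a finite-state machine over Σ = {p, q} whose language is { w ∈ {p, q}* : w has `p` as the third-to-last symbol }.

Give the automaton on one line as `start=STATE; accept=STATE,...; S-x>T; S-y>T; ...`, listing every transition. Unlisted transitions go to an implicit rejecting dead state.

start=S0; accept=S7,S8,S9,S10; S0-p>S1; S0-q>S2; S1-p>S3; S1-q>S4; S2-p>S5; S2-q>S6; S3-p>S7; S3-q>S8; S4-p>S9; S4-q>S10; S5-p>S11; S5-q>S12; S6-p>S13; S6-q>S14; S7-p>S7; S7-q>S8; S8-p>S9; S8-q>S10; S9-p>S11; S9-q>S12; S10-p>S13; S10-q>S14; S11-p>S7; S11-q>S8; S12-p>S9; S12-q>S10; S13-p>S11; S13-q>S12; S14-p>S13; S14-q>S14

A DFA must remember the last 3 symbols (since which symbol is third-to-last isn't known until the input ends). Use one state per possible window of the last ≤3 symbols; accept from those whose window starts with `p`.
A 15-state machine:
          p    q  
>  S0     S1   S2 
   S1     S3   S4 
   S2     S5   S6 
   S3     S7   S8 
   S4     S9  S10 
   S5    S11  S12 
   S6    S13  S14 
 * S7     S7   S8 
 * S8     S9  S10 
 * S9    S11  S12 
 * S10   S13  S14 
   S11    S7   S8 
   S12    S9  S10 
   S13   S11  S12 
   S14   S13  S14 
(> = start, * = accepting)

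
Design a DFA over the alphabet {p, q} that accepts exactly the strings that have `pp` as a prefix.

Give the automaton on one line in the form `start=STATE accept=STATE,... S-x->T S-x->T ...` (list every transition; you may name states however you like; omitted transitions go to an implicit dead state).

Walk along `pp` while the input agrees: from A take `p` to B, and so on. Any deviation drops to the rejecting sink D. Once C is reached the prefix is confirmed and every continuation is accepted.
       p  q 
>  A   B  D 
   B   C  D 
 * C   C  C 
   D   D  D 
(> = start, * = accepting)

start=A accept=C A-p->B A-q->D B-p->C B-q->D C-p->C C-q->C D-p->D D-q->D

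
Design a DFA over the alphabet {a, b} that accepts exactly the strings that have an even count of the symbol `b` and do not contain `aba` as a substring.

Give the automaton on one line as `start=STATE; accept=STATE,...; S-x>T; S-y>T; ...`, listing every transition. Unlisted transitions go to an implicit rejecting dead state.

Run two small machines in parallel and take their product. One (2 states) tracks the count of `b`s modulo 2; the other (4 states) tracks partial matches of the forbidden pattern `aba`. Each combined state is a pair, one component from each; accept when both components accept. After merging equivalent states the machine shrinks.
With 7 states:
        a   b  
>* q0   q1  q2 
 * q1   q1  q3 
   q2   q4  q0 
   q3   q5  q0 
   q4   q4  q6 
   q5   q5  q5 
 * q6   q5  q2 
(> = start, * = accepting)

start=q0; accept=q0,q1,q6; q0-a>q1; q0-b>q2; q1-a>q1; q1-b>q3; q2-a>q4; q2-b>q0; q3-a>q5; q3-b>q0; q4-a>q4; q4-b>q6; q5-a>q5; q5-b>q5; q6-a>q5; q6-b>q2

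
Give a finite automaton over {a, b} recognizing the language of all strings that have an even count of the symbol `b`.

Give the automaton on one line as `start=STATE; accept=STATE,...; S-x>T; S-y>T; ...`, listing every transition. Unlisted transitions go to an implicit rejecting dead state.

start=s0; accept=s0; s0-a>s0; s0-b>s1; s1-a>s1; s1-b>s0

Keep the running count of `b`s modulo 2: each `b` advances along the cycle s0 → s1 → s0 while other symbols loop. Accept at s0.
2 states suffice.
        a   b  
>* s0   s0  s1 
   s1   s1  s0 
(> = start, * = accepting)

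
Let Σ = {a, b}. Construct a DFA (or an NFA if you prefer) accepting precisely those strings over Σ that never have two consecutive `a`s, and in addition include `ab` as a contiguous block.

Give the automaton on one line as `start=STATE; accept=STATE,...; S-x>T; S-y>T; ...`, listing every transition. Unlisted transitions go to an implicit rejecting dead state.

Run two small machines in parallel and take their product. One (3 states) tracks partial matches of the forbidden pattern `aa`; the other (3 states) tracks whether and how much of `ab` has been seen. Each combined state is a pair, one component from each; accept when both components accept.
With 6 states:
        a   b  
>  q0   q1  q0 
   q1   q2  q3 
   q2   q2  q4 
 * q3   q5  q3 
   q4   q4  q4 
 * q5   q4  q3 
(> = start, * = accepting)

start=q0; accept=q3,q5; q0-a>q1; q0-b>q0; q1-a>q2; q1-b>q3; q2-a>q2; q2-b>q4; q3-a>q5; q3-b>q3; q4-a>q4; q4-b>q4; q5-a>q4; q5-b>q3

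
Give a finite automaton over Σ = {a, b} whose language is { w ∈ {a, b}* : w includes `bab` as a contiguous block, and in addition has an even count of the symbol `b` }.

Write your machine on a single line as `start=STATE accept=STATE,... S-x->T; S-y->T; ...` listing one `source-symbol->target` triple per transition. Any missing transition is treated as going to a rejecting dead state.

Handle the two conditions separately and then intersect. The first has 4 states tracking whether and how much of `bab` has been seen; the second has 2 states tracking the count of `b`s modulo 2. A product state is a pair (one from each), accepting exactly when both do.
With 8 states:
        a   b  
>  S0   S0  S1 
   S1   S2  S3 
   S2   S4  S5 
   S3   S6  S1 
   S4   S4  S3 
 * S5   S5  S7 
   S6   S0  S7 
   S7   S7  S5 
(> = start, * = accepting)

start=S0; accept=S5; S0-a->S0; S0-b->S1; S1-a->S2; S1-b->S3; S2-a->S4; S2-b->S5; S3-a->S6; S3-b->S1; S4-a->S4; S4-b->S3; S5-a->S5; S5-b->S7; S6-a->S0; S6-b->S7; S7-a->S7; S7-b->S5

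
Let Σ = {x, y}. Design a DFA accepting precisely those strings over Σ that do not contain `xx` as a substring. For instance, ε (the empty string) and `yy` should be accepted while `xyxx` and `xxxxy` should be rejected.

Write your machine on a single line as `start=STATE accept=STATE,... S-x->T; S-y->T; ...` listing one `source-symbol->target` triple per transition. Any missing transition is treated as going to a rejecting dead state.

start=A; accept=A,B; A-x->B; A-y->A; B-x->C; B-y->A; C-x->C; C-y->C

Track partial matches of the forbidden pattern `xx`. State C is a dead state reached once `xx` has occurred; every other state accepts. A means no part of `xx` is currently matched.
A 3-state machine:
       x  y 
>* A   B  A 
 * B   C  A 
   C   C  C 
(> = start, * = accepting)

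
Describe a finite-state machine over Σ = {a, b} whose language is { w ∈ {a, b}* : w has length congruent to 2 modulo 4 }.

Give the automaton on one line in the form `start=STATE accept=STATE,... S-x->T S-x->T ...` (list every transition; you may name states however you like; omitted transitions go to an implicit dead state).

Only the length mod 4 matters, so use a 4-cycle: from any state, every input symbol moves to the next state, wrapping q3 back to q0. Mark q2 accepting.
A 4-state machine:
        a   b  
>  q0   q1  q1 
   q1   q2  q2 
 * q2   q3  q3 
   q3   q0  q0 
(> = start, * = accepting)

start=q0 accept=q2 q0-a->q1 q0-b->q1 q1-a->q2 q1-b->q2 q2-a->q3 q2-b->q3 q3-a->q0 q3-b->q0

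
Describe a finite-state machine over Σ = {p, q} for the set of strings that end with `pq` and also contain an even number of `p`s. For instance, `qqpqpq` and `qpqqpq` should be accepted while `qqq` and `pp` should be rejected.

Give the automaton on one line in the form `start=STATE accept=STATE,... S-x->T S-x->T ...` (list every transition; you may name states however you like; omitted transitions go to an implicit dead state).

start=s0 accept=s3 s0-p->s1 s0-q->s0 s1-p->s2 s1-q->s1 s2-p->s1 s2-q->s3 s3-p->s1 s3-q->s0

Build one automaton per condition and run them in lockstep. One (3 states) tracks how much of the suffix `pq` has currently been matched; the other (2 states) tracks the count of `p`s modulo 2. Each combined state is a pair, one component from each; accept when both components accept. Equivalent product states are then merged.
With 4 states:
        p   q  
>  s0   s1  s0 
   s1   s2  s1 
   s2   s1  s3 
 * s3   s1  s0 
(> = start, * = accepting)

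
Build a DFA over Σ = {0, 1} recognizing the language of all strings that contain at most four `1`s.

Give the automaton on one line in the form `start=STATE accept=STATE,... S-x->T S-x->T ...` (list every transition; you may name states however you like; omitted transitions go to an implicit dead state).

Count `1`s, saturating at 5: states q0 through q4 mean 0 through 4 `1`s seen; q5 means more than 4. Each `1` increments (capped at q5); other symbols loop. Accept from {q0, q1, q2, q3, q4}.
        0   1  
>* q0   q0  q1 
 * q1   q1  q2 
 * q2   q2  q3 
 * q3   q3  q4 
 * q4   q4  q5 
   q5   q5  q5 
(> = start, * = accepting)

start=q0 accept=q0,q1,q2,q3,q4 q0-0->q0 q0-1->q1 q1-0->q1 q1-1->q2 q2-0->q2 q2-1->q3 q3-0->q3 q3-1->q4 q4-0->q4 q4-1->q5 q5-0->q5 q5-1->q5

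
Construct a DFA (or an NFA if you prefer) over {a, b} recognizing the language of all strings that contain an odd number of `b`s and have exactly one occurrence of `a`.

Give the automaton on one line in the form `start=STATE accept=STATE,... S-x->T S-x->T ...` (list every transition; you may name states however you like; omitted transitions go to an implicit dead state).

Build one automaton per condition and run them in lockstep. The first has 2 states tracking the count of `b`s modulo 2; the second has 3 states tracking the count of `a`s, saturating at 2. A product state is a pair (one from each), accepting exactly when both do.
A 6-state machine:
        a   b  
>  q0   q1  q2 
   q1   q3  q4 
   q2   q4  q0 
   q3   q3  q5 
 * q4   q5  q1 
   q5   q5  q3 
(> = start, * = accepting)

start=q0 accept=q4 q0-a->q1 q0-b->q2 q1-a->q3 q1-b->q4 q2-a->q4 q2-b->q0 q3-a->q3 q3-b->q5 q4-a->q5 q4-b->q1 q5-a->q5 q5-b->q3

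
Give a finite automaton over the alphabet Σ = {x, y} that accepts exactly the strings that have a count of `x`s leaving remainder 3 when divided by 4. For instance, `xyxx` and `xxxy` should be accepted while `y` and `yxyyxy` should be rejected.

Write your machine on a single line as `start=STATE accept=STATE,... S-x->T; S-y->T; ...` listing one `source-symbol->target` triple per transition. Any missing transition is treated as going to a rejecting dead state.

Keep the running count of `x`s modulo 4: each `x` advances along the cycle s0 → s1 → s2 → s3 → s0 while other symbols loop. Accept at s3.
4 states suffice.
        x   y  
>  s0   s1  s0 
   s1   s2  s1 
   s2   s3  s2 
 * s3   s0  s3 
(> = start, * = accepting)

start=s0; accept=s3; s0-x->s1; s0-y->s0; s1-x->s2; s1-y->s1; s2-x->s3; s2-y->s2; s3-x->s0; s3-y->s3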